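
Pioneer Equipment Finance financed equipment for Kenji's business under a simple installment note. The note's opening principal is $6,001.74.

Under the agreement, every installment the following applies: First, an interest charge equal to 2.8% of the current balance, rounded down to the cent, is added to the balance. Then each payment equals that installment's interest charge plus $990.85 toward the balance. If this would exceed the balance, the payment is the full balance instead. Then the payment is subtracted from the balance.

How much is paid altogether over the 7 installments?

Installment 1: $6,001.74 +$168.04 interest = $6,169.78; pay $1,158.89 → $5,010.89
Installment 2: $5,010.89 +$140.30 interest = $5,151.19; pay $1,131.15 → $4,020.04
Installment 3: $4,020.04 +$112.56 interest = $4,132.60; pay $1,103.41 → $3,029.19
Installment 4: $3,029.19 +$84.81 interest = $3,114.00; pay $1,075.66 → $2,038.34
Installment 5: $2,038.34 +$57.07 interest = $2,095.41; pay $1,047.92 → $1,047.49
Installment 6: $1,047.49 +$29.32 interest = $1,076.81; pay $1,020.17 → $56.64
Installment 7: $56.64 +$1.58 interest = $58.22; pay $58.22 → $0.00
Total paid: $6,595.42

$6,595.42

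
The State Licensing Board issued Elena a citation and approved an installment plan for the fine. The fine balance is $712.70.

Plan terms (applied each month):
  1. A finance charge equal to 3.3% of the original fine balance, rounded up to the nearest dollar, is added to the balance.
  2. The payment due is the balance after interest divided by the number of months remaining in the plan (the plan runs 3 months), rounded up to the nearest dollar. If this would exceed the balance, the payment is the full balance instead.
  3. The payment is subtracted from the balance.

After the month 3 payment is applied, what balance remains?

$0.00

Month 1: opening $712.70; interest $24.00 → $736.70; payment $246.00; balance $490.70
Month 2: opening $490.70; interest $24.00 → $514.70; payment $258.00; balance $256.70
Month 3: opening $256.70; interest $24.00 → $280.70; payment $280.70; balance $0.00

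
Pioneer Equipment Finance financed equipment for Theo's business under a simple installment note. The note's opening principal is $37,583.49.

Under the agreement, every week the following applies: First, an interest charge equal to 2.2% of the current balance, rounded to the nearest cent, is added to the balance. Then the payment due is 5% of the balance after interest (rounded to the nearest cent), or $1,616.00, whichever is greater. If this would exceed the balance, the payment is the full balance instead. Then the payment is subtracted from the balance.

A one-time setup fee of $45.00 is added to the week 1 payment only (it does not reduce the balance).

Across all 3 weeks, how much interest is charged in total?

Week 1: opening $37,583.49; interest $826.84 → $38,410.33; payment $1,920.52 (+ $45.00 fee); balance $36,489.81
Week 2: opening $36,489.81; interest $802.78 → $37,292.59; payment $1,864.63; balance $35,427.96
Week 3: opening $35,427.96; interest $779.42 → $36,207.38; payment $1,810.37; balance $34,397.01
Total interest: $826.84 + $802.78 + $779.42 = $2,409.04

$2,409.04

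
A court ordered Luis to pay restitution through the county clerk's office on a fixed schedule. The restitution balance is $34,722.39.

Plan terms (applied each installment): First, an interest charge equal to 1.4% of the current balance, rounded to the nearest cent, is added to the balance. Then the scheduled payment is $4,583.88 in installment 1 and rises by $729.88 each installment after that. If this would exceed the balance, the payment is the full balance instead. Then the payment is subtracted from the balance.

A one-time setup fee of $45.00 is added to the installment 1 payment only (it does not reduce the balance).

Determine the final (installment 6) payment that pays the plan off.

Installment 1: opening $34,722.39; interest $486.11 → $35,208.50; payment $4,583.88 (+ $45.00 fee); balance $30,624.62
Installment 2: opening $30,624.62; interest $428.74 → $31,053.36; payment $5,313.76; balance $25,739.60
Installment 3: opening $25,739.60; interest $360.35 → $26,099.95; payment $6,043.64; balance $20,056.31
Installment 4: opening $20,056.31; interest $280.79 → $20,337.10; payment $6,773.52; balance $13,563.58
Installment 5: opening $13,563.58; interest $189.89 → $13,753.47; payment $7,503.40; balance $6,250.07
Installment 6: opening $6,250.07; interest $87.50 → $6,337.57; payment $6,337.57; balance $0.00

$6,337.57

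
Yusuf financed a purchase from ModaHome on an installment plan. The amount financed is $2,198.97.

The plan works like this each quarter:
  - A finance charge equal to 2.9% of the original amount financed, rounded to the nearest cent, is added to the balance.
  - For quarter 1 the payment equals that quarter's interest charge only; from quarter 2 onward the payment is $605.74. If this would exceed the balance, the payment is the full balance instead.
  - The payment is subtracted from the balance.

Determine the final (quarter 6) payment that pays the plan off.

Quarter 1: opening $2,198.97; interest $63.77 → $2,262.74; payment $63.77; balance $2,198.97
Quarter 2: opening $2,198.97; interest $63.77 → $2,262.74; payment $605.74; balance $1,657.00
Quarter 3: opening $1,657.00; interest $63.77 → $1,720.77; payment $605.74; balance $1,115.03
Quarter 4: opening $1,115.03; interest $63.77 → $1,178.80; payment $605.74; balance $573.06
Quarter 5: opening $573.06; interest $63.77 → $636.83; payment $605.74; balance $31.09
Quarter 6: opening $31.09; interest $63.77 → $94.86; payment $94.86; balance $0.00

$94.86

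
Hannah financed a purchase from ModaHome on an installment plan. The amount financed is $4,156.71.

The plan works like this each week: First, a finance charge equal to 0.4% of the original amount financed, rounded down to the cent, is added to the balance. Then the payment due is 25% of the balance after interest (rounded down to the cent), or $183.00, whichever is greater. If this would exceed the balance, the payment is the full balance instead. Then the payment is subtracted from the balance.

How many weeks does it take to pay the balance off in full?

Week 1: opening $4,156.71; interest $16.62 → $4,173.33; payment $1,043.33; balance $3,130.00
Week 2: opening $3,130.00; interest $16.62 → $3,146.62; payment $786.65; balance $2,359.97
Week 3: opening $2,359.97; interest $16.62 → $2,376.59; payment $594.14; balance $1,782.45
Week 4: opening $1,782.45; interest $16.62 → $1,799.07; payment $449.76; balance $1,349.31
Week 5: opening $1,349.31; interest $16.62 → $1,365.93; payment $341.48; balance $1,024.45
Week 6: opening $1,024.45; interest $16.62 → $1,041.07; payment $260.26; balance $780.81
Week 7: opening $780.81; interest $16.62 → $797.43; payment $199.35; balance $598.08
Week 8: opening $598.08; interest $16.62 → $614.70; payment $183.00; balance $431.70
Week 9: opening $431.70; interest $16.62 → $448.32; payment $183.00; balance $265.32
Week 10: opening $265.32; interest $16.62 → $281.94; payment $183.00; balance $98.94
Week 11: opening $98.94; interest $16.62 → $115.56; payment $115.56; balance $0.00
Balance reaches $0.00 in week 11.

11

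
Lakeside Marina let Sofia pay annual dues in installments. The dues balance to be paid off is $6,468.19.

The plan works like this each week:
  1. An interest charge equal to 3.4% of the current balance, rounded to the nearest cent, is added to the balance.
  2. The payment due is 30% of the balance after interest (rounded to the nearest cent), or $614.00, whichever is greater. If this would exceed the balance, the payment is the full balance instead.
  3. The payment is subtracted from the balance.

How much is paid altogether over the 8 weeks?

Week 1: opening $6,468.19; interest $219.92 → $6,688.11; payment $2,006.43; balance $4,681.68
Week 2: opening $4,681.68; interest $159.18 → $4,840.86; payment $1,452.26; balance $3,388.60
Week 3: opening $3,388.60; interest $115.21 → $3,503.81; payment $1,051.14; balance $2,452.67
Week 4: opening $2,452.67; interest $83.39 → $2,536.06; payment $760.82; balance $1,775.24
Week 5: opening $1,775.24; interest $60.36 → $1,835.60; payment $614.00; balance $1,221.60
Week 6: opening $1,221.60; interest $41.53 → $1,263.13; payment $614.00; balance $649.13
Week 7: opening $649.13; interest $22.07 → $671.20; payment $614.00; balance $57.20
Week 8: opening $57.20; interest $1.94 → $59.14; payment $59.14; balance $0.00
Total paid: $7,171.79

$7,171.79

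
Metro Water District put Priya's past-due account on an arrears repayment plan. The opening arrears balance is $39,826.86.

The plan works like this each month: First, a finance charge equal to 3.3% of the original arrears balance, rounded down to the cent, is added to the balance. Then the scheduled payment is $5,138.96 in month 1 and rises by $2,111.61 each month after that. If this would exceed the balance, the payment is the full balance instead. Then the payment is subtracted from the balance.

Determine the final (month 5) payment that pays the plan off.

Month 1: $39,826.86 +$1,314.28 interest = $41,141.14; pay $5,138.96 → $36,002.18
Month 2: $36,002.18 +$1,314.28 interest = $37,316.46; pay $7,250.57 → $30,065.89
Month 3: $30,065.89 +$1,314.28 interest = $31,380.17; pay $9,362.18 → $22,017.99
Month 4: $22,017.99 +$1,314.28 interest = $23,332.27; pay $11,473.79 → $11,858.48
Month 5: $11,858.48 +$1,314.28 interest = $13,172.76; pay $13,172.76 → $0.00

$13,172.76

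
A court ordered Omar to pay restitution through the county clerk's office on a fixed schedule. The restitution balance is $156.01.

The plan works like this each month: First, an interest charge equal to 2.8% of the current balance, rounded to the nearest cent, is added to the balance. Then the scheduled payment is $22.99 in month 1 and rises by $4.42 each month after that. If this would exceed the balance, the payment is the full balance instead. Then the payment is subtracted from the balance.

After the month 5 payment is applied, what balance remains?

$12.10

# | Opening | Interest | Payment | End bal
1 | $156.01 | $4.37 | $22.99 | $137.39
2 | $137.39 | $3.85 | $27.41 | $113.83
3 | $113.83 | $3.19 | $31.83 | $85.19
4 | $85.19 | $2.39 | $36.25 | $51.33
5 | $51.33 | $1.44 | $40.67 | $12.10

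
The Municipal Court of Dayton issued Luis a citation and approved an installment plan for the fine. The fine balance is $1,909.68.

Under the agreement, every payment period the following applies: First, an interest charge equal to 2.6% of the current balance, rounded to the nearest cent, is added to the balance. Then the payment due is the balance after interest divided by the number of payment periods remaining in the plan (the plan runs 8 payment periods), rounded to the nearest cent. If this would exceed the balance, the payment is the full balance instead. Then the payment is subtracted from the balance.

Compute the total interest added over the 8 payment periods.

# | Opening | Interest | Payment | End bal
1 | $1,909.68 | $49.65 | $244.92 | $1,714.41
2 | $1,714.41 | $44.57 | $251.28 | $1,507.70
3 | $1,507.70 | $39.20 | $257.82 | $1,289.08
4 | $1,289.08 | $33.52 | $264.52 | $1,058.08
5 | $1,058.08 | $27.51 | $271.40 | $814.19
6 | $814.19 | $21.17 | $278.45 | $556.91
7 | $556.91 | $14.48 | $285.70 | $285.69
8 | $285.69 | $7.43 | $293.12 | $0.00
Total interest: $49.65 + $44.57 + $39.20 + $33.52 + $27.51 + $21.17 + $14.48 + $7.43 = $237.53

$237.53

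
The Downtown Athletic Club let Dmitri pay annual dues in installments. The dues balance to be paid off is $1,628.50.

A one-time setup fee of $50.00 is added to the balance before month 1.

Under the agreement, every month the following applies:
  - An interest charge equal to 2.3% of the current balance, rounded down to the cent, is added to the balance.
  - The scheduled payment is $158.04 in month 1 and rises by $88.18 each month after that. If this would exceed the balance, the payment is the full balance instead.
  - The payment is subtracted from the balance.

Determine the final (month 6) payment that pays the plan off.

Month 1: $1,678.50 +$38.60 interest = $1,717.10; pay $158.04 → $1,559.06
Month 2: $1,559.06 +$35.85 interest = $1,594.91; pay $246.22 → $1,348.69
Month 3: $1,348.69 +$31.01 interest = $1,379.70; pay $334.40 → $1,045.30
Month 4: $1,045.30 +$24.04 interest = $1,069.34; pay $422.58 → $646.76
Month 5: $646.76 +$14.87 interest = $661.63; pay $510.76 → $150.87
Month 6: $150.87 +$3.47 interest = $154.34; pay $154.34 → $0.00

$154.34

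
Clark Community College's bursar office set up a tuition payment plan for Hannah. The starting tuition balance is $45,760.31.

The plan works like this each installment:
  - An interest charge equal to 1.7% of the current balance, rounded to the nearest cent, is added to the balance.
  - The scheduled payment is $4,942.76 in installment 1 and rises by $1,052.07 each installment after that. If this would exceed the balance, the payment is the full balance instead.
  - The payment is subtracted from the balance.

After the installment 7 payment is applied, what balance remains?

# | Opening | Interest | Payment | End bal
1 | $45,760.31 | $777.93 | $4,942.76 | $41,595.48
2 | $41,595.48 | $707.12 | $5,994.83 | $36,307.77
3 | $36,307.77 | $617.23 | $7,046.90 | $29,878.10
4 | $29,878.10 | $507.93 | $8,098.97 | $22,287.06
5 | $22,287.06 | $378.88 | $9,151.04 | $13,514.90
6 | $13,514.90 | $229.75 | $10,203.11 | $3,541.54
7 | $3,541.54 | $60.21 | $3,601.75 | $0.00

$0.00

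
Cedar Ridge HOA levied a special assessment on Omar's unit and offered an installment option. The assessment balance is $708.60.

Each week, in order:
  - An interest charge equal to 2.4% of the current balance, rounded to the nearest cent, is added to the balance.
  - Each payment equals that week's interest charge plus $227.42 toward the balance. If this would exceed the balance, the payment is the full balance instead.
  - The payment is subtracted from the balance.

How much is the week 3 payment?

$233.51

Week 1: $708.60 +$17.01 interest = $725.61; pay $244.43 → $481.18
Week 2: $481.18 +$11.55 interest = $492.73; pay $238.97 → $253.76
Week 3: $253.76 +$6.09 interest = $259.85; pay $233.51 → $26.34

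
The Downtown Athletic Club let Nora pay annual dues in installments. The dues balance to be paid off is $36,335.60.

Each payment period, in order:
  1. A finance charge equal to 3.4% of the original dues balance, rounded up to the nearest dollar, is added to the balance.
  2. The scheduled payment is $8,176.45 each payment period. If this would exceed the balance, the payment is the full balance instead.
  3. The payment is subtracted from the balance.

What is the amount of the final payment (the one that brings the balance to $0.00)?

Payment period 1: $36,335.60 +$1,236.00 interest = $37,571.60; pay $8,176.45 → $29,395.15
Payment period 2: $29,395.15 +$1,236.00 interest = $30,631.15; pay $8,176.45 → $22,454.70
Payment period 3: $22,454.70 +$1,236.00 interest = $23,690.70; pay $8,176.45 → $15,514.25
Payment period 4: $15,514.25 +$1,236.00 interest = $16,750.25; pay $8,176.45 → $8,573.80
Payment period 5: $8,573.80 +$1,236.00 interest = $9,809.80; pay $8,176.45 → $1,633.35
Payment period 6: $1,633.35 +$1,236.00 interest = $2,869.35; pay $2,869.35 → $0.00

$2,869.35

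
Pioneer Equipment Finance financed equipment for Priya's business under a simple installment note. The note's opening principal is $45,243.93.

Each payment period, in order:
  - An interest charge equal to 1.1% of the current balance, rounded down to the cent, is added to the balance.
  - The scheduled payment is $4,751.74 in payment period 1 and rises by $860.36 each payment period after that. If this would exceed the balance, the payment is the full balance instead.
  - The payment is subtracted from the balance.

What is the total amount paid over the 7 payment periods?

Payment period 1: $45,243.93 +$497.68 interest = $45,741.61; pay $4,751.74 → $40,989.87
Payment period 2: $40,989.87 +$450.88 interest = $41,440.75; pay $5,612.10 → $35,828.65
Payment period 3: $35,828.65 +$394.11 interest = $36,222.76; pay $6,472.46 → $29,750.30
Payment period 4: $29,750.30 +$327.25 interest = $30,077.55; pay $7,332.82 → $22,744.73
Payment period 5: $22,744.73 +$250.19 interest = $22,994.92; pay $8,193.18 → $14,801.74
Payment period 6: $14,801.74 +$162.81 interest = $14,964.55; pay $9,053.54 → $5,911.01
Payment period 7: $5,911.01 +$65.02 interest = $5,976.03; pay $5,976.03 → $0.00
Total paid: $47,391.87

$47,391.87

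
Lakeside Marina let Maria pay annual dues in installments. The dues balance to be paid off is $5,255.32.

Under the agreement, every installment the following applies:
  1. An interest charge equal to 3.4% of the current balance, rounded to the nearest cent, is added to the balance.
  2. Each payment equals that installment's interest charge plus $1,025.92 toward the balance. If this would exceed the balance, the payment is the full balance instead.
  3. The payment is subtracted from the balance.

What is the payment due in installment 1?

Installment 1: $5,255.32 +$178.68 interest = $5,434.00; pay $1,204.60 → $4,229.40

$1,204.60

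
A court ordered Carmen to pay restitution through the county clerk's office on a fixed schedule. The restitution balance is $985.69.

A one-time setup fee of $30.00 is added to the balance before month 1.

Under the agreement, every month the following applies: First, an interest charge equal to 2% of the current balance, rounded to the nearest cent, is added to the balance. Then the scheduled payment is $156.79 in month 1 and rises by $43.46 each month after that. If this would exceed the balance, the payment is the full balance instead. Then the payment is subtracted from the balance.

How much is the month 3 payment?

$243.71

Month 1: $1,015.69 +$20.31 interest = $1,036.00; pay $156.79 → $879.21
Month 2: $879.21 +$17.58 interest = $896.79; pay $200.25 → $696.54
Month 3: $696.54 +$13.93 interest = $710.47; pay $243.71 → $466.76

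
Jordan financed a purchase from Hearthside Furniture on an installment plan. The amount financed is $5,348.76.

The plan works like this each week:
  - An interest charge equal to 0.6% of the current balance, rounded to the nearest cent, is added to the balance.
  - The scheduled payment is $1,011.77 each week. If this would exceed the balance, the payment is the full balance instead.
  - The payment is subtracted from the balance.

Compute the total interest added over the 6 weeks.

Week 1: $5,348.76 +$32.09 interest = $5,380.85; pay $1,011.77 → $4,369.08
Week 2: $4,369.08 +$26.21 interest = $4,395.29; pay $1,011.77 → $3,383.52
Week 3: $3,383.52 +$20.30 interest = $3,403.82; pay $1,011.77 → $2,392.05
Week 4: $2,392.05 +$14.35 interest = $2,406.40; pay $1,011.77 → $1,394.63
Week 5: $1,394.63 +$8.37 interest = $1,403.00; pay $1,011.77 → $391.23
Week 6: $391.23 +$2.35 interest = $393.58; pay $393.58 → $0.00
Total interest: $32.09 + $26.21 + $20.30 + $14.35 + $8.37 + $2.35 = $103.67

$103.67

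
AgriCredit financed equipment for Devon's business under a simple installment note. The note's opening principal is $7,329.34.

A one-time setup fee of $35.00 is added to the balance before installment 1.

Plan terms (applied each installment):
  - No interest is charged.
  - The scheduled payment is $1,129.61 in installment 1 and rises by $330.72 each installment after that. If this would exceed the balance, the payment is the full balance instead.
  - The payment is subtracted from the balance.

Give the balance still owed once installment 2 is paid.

Installment 1: $7,364.34 − $1,129.61 → $6,234.73
Installment 2: $6,234.73 − $1,460.33 → $4,774.40

$4,774.40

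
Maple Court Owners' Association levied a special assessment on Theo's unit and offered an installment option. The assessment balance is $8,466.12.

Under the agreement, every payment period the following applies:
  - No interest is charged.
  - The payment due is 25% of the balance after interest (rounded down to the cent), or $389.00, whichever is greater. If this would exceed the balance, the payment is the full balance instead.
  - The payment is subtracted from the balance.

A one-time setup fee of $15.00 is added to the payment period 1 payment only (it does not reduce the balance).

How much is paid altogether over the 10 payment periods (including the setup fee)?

Payment period 1: opening $8,466.12; payment $2,116.53 (+ $15.00 fee); balance $6,349.59
Payment period 2: opening $6,349.59; payment $1,587.39; balance $4,762.20
Payment period 3: opening $4,762.20; payment $1,190.55; balance $3,571.65
Payment period 4: opening $3,571.65; payment $892.91; balance $2,678.74
Payment period 5: opening $2,678.74; payment $669.68; balance $2,009.06
Payment period 6: opening $2,009.06; payment $502.26; balance $1,506.80
Payment period 7: opening $1,506.80; payment $389.00; balance $1,117.80
Payment period 8: opening $1,117.80; payment $389.00; balance $728.80
Payment period 9: opening $728.80; payment $389.00; balance $339.80
Payment period 10: opening $339.80; payment $339.80; balance $0.00
Total paid: $8,481.12

$8,481.12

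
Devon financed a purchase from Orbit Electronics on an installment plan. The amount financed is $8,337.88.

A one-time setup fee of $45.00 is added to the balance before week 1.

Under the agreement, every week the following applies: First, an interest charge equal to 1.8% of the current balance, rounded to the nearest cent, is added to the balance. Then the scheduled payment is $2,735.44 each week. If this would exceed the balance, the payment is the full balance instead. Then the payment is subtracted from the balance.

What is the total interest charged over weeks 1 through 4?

$321.07

Week 1: opening $8,382.88; interest $150.89 → $8,533.77; payment $2,735.44; balance $5,798.33
Week 2: opening $5,798.33; interest $104.37 → $5,902.70; payment $2,735.44; balance $3,167.26
Week 3: opening $3,167.26; interest $57.01 → $3,224.27; payment $2,735.44; balance $488.83
Week 4: opening $488.83; interest $8.80 → $497.63; payment $497.63; balance $0.00
Total interest: $150.89 + $104.37 + $57.01 + $8.80 = $321.07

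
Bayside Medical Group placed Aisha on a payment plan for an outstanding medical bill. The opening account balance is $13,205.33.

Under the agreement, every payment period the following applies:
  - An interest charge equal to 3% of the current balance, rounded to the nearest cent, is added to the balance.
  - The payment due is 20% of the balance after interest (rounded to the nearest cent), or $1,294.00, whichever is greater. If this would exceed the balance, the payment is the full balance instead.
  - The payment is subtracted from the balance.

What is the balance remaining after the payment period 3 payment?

# | Opening | Interest | Payment | End bal
1 | $13,205.33 | $396.16 | $2,720.30 | $10,881.19
2 | $10,881.19 | $326.44 | $2,241.53 | $8,966.10
3 | $8,966.10 | $268.98 | $1,847.02 | $7,388.06

$7,388.06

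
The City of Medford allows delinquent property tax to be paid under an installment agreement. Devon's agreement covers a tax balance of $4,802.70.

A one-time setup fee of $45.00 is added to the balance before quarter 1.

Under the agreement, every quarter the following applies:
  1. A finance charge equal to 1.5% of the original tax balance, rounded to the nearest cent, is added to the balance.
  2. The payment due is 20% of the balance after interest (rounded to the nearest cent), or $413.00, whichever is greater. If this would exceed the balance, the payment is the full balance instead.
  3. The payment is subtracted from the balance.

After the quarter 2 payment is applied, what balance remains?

$3,206.26

Quarter 1: opening $4,847.70; interest $72.04 → $4,919.74; payment $983.95; balance $3,935.79
Quarter 2: opening $3,935.79; interest $72.04 → $4,007.83; payment $801.57; balance $3,206.26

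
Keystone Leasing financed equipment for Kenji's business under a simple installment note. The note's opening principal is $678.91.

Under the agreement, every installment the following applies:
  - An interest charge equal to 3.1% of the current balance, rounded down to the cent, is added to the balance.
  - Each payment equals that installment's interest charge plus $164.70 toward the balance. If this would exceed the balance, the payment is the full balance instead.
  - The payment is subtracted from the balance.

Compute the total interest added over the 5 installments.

$54.15

Installment 1: opening $678.91; interest $21.04 → $699.95; payment $185.74; balance $514.21
Installment 2: opening $514.21; interest $15.94 → $530.15; payment $180.64; balance $349.51
Installment 3: opening $349.51; interest $10.83 → $360.34; payment $175.53; balance $184.81
Installment 4: opening $184.81; interest $5.72 → $190.53; payment $170.42; balance $20.11
Installment 5: opening $20.11; interest $0.62 → $20.73; payment $20.73; balance $0.00
Total interest: $21.04 + $15.94 + $10.83 + $5.72 + $0.62 = $54.15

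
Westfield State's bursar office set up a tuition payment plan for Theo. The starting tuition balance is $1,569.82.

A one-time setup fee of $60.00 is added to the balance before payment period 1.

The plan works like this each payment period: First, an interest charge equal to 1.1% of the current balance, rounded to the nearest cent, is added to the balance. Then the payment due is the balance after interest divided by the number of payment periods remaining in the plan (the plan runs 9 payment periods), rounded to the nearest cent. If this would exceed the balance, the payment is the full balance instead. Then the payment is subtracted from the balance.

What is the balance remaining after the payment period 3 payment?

Payment period 1: opening $1,629.82; interest $17.93 → $1,647.75; payment $183.08; balance $1,464.67
Payment period 2: opening $1,464.67; interest $16.11 → $1,480.78; payment $185.10; balance $1,295.68
Payment period 3: opening $1,295.68; interest $14.25 → $1,309.93; payment $187.13; balance $1,122.80

$1,122.80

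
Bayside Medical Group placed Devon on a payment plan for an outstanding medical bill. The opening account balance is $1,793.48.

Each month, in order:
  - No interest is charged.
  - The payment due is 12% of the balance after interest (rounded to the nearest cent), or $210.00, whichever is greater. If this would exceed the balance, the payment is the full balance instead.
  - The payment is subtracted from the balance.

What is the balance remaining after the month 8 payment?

$108.26

# | Opening | Payment | End bal
1 | $1,793.48 | $215.22 | $1,578.26
2 | $1,578.26 | $210.00 | $1,368.26
3 | $1,368.26 | $210.00 | $1,158.26
4 | $1,158.26 | $210.00 | $948.26
5 | $948.26 | $210.00 | $738.26
6 | $738.26 | $210.00 | $528.26
7 | $528.26 | $210.00 | $318.26
8 | $318.26 | $210.00 | $108.26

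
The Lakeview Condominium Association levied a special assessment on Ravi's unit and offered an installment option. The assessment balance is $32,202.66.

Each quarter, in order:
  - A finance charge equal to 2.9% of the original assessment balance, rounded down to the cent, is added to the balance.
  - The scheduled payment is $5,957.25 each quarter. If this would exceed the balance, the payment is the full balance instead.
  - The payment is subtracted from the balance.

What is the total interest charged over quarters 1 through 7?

Quarter 1: $32,202.66 +$933.87 interest = $33,136.53; pay $5,957.25 → $27,179.28
Quarter 2: $27,179.28 +$933.87 interest = $28,113.15; pay $5,957.25 → $22,155.90
Quarter 3: $22,155.90 +$933.87 interest = $23,089.77; pay $5,957.25 → $17,132.52
Quarter 4: $17,132.52 +$933.87 interest = $18,066.39; pay $5,957.25 → $12,109.14
Quarter 5: $12,109.14 +$933.87 interest = $13,043.01; pay $5,957.25 → $7,085.76
Quarter 6: $7,085.76 +$933.87 interest = $8,019.63; pay $5,957.25 → $2,062.38
Quarter 7: $2,062.38 +$933.87 interest = $2,996.25; pay $2,996.25 → $0.00
Total interest: $933.87 + $933.87 + $933.87 + $933.87 + $933.87 + $933.87 + $933.87 = $6,537.09

$6,537.09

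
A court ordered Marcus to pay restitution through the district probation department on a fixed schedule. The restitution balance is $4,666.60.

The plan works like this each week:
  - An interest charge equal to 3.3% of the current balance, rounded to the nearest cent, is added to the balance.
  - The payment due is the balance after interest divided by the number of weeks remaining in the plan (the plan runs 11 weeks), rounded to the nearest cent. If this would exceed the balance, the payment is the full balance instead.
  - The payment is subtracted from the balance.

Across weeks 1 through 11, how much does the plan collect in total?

Week 1: opening $4,666.60; interest $154.00 → $4,820.60; payment $438.24; balance $4,382.36
Week 2: opening $4,382.36; interest $144.62 → $4,526.98; payment $452.70; balance $4,074.28
Week 3: opening $4,074.28; interest $134.45 → $4,208.73; payment $467.64; balance $3,741.09
Week 4: opening $3,741.09; interest $123.46 → $3,864.55; payment $483.07; balance $3,381.48
Week 5: opening $3,381.48; interest $111.59 → $3,493.07; payment $499.01; balance $2,994.06
Week 6: opening $2,994.06; interest $98.80 → $3,092.86; payment $515.48; balance $2,577.38
Week 7: opening $2,577.38; interest $85.05 → $2,662.43; payment $532.49; balance $2,129.94
Week 8: opening $2,129.94; interest $70.29 → $2,200.23; payment $550.06; balance $1,650.17
Week 9: opening $1,650.17; interest $54.46 → $1,704.63; payment $568.21; balance $1,136.42
Week 10: opening $1,136.42; interest $37.50 → $1,173.92; payment $586.96; balance $586.96
Week 11: opening $586.96; interest $19.37 → $606.33; payment $606.33; balance $0.00
Total paid: $5,700.19

$5,700.19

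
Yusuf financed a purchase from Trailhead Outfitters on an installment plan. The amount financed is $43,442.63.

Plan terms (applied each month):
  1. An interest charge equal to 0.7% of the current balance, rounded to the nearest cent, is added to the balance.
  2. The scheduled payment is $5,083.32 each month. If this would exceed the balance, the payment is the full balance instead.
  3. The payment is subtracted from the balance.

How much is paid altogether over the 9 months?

Month 1: opening $43,442.63; interest $304.10 → $43,746.73; payment $5,083.32; balance $38,663.41
Month 2: opening $38,663.41; interest $270.64 → $38,934.05; payment $5,083.32; balance $33,850.73
Month 3: opening $33,850.73; interest $236.96 → $34,087.69; payment $5,083.32; balance $29,004.37
Month 4: opening $29,004.37; interest $203.03 → $29,207.40; payment $5,083.32; balance $24,124.08
Month 5: opening $24,124.08; interest $168.87 → $24,292.95; payment $5,083.32; balance $19,209.63
Month 6: opening $19,209.63; interest $134.47 → $19,344.10; payment $5,083.32; balance $14,260.78
Month 7: opening $14,260.78; interest $99.83 → $14,360.61; payment $5,083.32; balance $9,277.29
Month 8: opening $9,277.29; interest $64.94 → $9,342.23; payment $5,083.32; balance $4,258.91
Month 9: opening $4,258.91; interest $29.81 → $4,288.72; payment $4,288.72; balance $0.00
Total paid: $44,955.28

$44,955.28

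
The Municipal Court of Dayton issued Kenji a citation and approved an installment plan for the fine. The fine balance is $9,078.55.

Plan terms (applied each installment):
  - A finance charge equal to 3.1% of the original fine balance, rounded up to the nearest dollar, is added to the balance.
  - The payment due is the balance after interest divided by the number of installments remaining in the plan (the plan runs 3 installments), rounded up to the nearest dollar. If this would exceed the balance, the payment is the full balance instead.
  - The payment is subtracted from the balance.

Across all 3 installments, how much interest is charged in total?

Installment 1: $9,078.55 +$282.00 interest = $9,360.55; pay $3,121.00 → $6,239.55
Installment 2: $6,239.55 +$282.00 interest = $6,521.55; pay $3,261.00 → $3,260.55
Installment 3: $3,260.55 +$282.00 interest = $3,542.55; pay $3,542.55 → $0.00
Total interest: $282.00 + $282.00 + $282.00 = $846.00

$846.00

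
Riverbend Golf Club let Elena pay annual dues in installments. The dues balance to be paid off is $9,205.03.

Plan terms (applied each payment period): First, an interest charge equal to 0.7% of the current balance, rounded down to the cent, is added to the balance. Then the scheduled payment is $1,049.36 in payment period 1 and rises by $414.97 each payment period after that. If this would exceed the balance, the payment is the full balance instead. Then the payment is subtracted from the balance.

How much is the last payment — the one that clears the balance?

$32.33

# | Opening | Interest | Payment | End bal
1 | $9,205.03 | $64.43 | $1,049.36 | $8,220.10
2 | $8,220.10 | $57.54 | $1,464.33 | $6,813.31
3 | $6,813.31 | $47.69 | $1,879.30 | $4,981.70
4 | $4,981.70 | $34.87 | $2,294.27 | $2,722.30
5 | $2,722.30 | $19.05 | $2,709.24 | $32.11
6 | $32.11 | $0.22 | $32.33 | $0.00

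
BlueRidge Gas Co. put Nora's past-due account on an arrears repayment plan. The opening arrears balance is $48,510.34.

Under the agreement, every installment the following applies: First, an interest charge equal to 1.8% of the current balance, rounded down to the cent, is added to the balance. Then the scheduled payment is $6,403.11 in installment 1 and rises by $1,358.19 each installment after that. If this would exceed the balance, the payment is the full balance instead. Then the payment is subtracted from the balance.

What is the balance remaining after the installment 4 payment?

$17,538.82

# | Opening | Interest | Payment | End bal
1 | $48,510.34 | $873.18 | $6,403.11 | $42,980.41
2 | $42,980.41 | $773.64 | $7,761.30 | $35,992.75
3 | $35,992.75 | $647.86 | $9,119.49 | $27,521.12
4 | $27,521.12 | $495.38 | $10,477.68 | $17,538.82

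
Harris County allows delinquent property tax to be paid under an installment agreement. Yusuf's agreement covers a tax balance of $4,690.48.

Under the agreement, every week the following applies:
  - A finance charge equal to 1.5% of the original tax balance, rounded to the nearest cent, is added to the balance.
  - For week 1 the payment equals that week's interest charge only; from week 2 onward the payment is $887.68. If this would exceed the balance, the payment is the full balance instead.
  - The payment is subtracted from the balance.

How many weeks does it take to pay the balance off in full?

7

# | Opening | Interest | Payment | End bal
1 | $4,690.48 | $70.36 | $70.36 | $4,690.48
2 | $4,690.48 | $70.36 | $887.68 | $3,873.16
3 | $3,873.16 | $70.36 | $887.68 | $3,055.84
4 | $3,055.84 | $70.36 | $887.68 | $2,238.52
5 | $2,238.52 | $70.36 | $887.68 | $1,421.20
6 | $1,421.20 | $70.36 | $887.68 | $603.88
7 | $603.88 | $70.36 | $674.24 | $0.00
Balance reaches $0.00 in week 7.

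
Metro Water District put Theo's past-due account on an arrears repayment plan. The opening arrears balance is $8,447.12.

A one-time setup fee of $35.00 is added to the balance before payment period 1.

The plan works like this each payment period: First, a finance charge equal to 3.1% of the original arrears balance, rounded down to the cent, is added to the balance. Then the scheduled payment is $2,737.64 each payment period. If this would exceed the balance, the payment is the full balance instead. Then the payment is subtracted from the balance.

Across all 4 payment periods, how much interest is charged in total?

$1,047.44

# | Opening | Interest | Payment | End bal
1 | $8,482.12 | $261.86 | $2,737.64 | $6,006.34
2 | $6,006.34 | $261.86 | $2,737.64 | $3,530.56
3 | $3,530.56 | $261.86 | $2,737.64 | $1,054.78
4 | $1,054.78 | $261.86 | $1,316.64 | $0.00
Total interest: $261.86 + $261.86 + $261.86 + $261.86 = $1,047.44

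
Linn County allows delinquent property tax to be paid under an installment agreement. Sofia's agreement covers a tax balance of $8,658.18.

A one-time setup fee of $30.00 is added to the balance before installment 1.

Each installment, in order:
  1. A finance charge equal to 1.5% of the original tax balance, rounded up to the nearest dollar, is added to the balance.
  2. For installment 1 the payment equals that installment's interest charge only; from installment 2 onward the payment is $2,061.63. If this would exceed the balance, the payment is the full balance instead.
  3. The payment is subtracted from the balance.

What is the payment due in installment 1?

$130.00

Installment 1: opening $8,688.18; interest $130.00 → $8,818.18; payment $130.00; balance $8,688.18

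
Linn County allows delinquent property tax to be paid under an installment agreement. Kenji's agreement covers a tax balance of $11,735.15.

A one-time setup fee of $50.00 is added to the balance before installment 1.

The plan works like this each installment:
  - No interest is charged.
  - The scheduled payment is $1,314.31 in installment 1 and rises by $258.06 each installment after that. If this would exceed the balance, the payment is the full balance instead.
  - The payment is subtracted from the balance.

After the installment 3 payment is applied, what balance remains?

$7,068.04

Installment 1: $11,785.15 − $1,314.31 → $10,470.84
Installment 2: $10,470.84 − $1,572.37 → $8,898.47
Installment 3: $8,898.47 − $1,830.43 → $7,068.04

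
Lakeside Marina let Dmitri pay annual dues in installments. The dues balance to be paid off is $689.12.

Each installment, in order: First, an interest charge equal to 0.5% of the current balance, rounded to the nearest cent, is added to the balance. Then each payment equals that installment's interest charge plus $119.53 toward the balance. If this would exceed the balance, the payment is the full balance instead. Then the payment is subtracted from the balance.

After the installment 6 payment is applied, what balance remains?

$0.00

Installment 1: $689.12 +$3.45 interest = $692.57; pay $122.98 → $569.59
Installment 2: $569.59 +$2.85 interest = $572.44; pay $122.38 → $450.06
Installment 3: $450.06 +$2.25 interest = $452.31; pay $121.78 → $330.53
Installment 4: $330.53 +$1.65 interest = $332.18; pay $121.18 → $211.00
Installment 5: $211.00 +$1.06 interest = $212.06; pay $120.59 → $91.47
Installment 6: $91.47 +$0.46 interest = $91.93; pay $91.93 → $0.00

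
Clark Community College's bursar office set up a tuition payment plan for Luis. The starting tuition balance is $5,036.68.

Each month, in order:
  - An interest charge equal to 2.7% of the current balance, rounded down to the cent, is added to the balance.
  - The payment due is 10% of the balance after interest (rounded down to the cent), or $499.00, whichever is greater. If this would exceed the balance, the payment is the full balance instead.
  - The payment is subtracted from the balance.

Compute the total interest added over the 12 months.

$916.81

Month 1: opening $5,036.68; interest $135.99 → $5,172.67; payment $517.26; balance $4,655.41
Month 2: opening $4,655.41; interest $125.69 → $4,781.10; payment $499.00; balance $4,282.10
Month 3: opening $4,282.10; interest $115.61 → $4,397.71; payment $499.00; balance $3,898.71
Month 4: opening $3,898.71; interest $105.26 → $4,003.97; payment $499.00; balance $3,504.97
Month 5: opening $3,504.97; interest $94.63 → $3,599.60; payment $499.00; balance $3,100.60
Month 6: opening $3,100.60; interest $83.71 → $3,184.31; payment $499.00; balance $2,685.31
Month 7: opening $2,685.31; interest $72.50 → $2,757.81; payment $499.00; balance $2,258.81
Month 8: opening $2,258.81; interest $60.98 → $2,319.79; payment $499.00; balance $1,820.79
Month 9: opening $1,820.79; interest $49.16 → $1,869.95; payment $499.00; balance $1,370.95
Month 10: opening $1,370.95; interest $37.01 → $1,407.96; payment $499.00; balance $908.96
Month 11: opening $908.96; interest $24.54 → $933.50; payment $499.00; balance $434.50
Month 12: opening $434.50; interest $11.73 → $446.23; payment $446.23; balance $0.00
Total interest: $135.99 + $125.69 + $115.61 + $105.26 + $94.63 + $83.71 + $72.50 + $60.98 + $49.16 + $37.01 + $24.54 + $11.73 = $916.81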